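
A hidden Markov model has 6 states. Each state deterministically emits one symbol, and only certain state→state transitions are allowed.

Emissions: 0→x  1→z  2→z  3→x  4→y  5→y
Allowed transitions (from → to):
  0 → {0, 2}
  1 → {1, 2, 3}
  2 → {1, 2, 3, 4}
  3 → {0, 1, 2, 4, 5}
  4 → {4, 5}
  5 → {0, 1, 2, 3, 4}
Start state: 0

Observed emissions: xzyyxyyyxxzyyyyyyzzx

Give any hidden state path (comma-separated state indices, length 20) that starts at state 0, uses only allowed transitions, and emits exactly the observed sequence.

  0: obs=x cand={0,3} pick 0 [start]
  1: obs=z cand={1,2} pick 2 [0->2 ok]
  2: obs=y cand={4,5} pick 4 [2->4 ok]
  3: obs=y cand={4,5} pick 5 [4->5 ok]
  4: obs=x cand={0,3} pick 3 [5->3 ok]
  5: obs=y cand={4,5} pick 4 [3->4 ok]
  6: obs=y cand={4,5} pick 4 [4->4 ok]
  7: obs=y cand={4,5} pick 5 [4->5 ok]
  8: obs=x cand={0,3} pick 0 [5->0 ok]
  9: obs=x cand={0,3} pick 0 [0->0 ok]
  10: obs=z cand={1,2} pick 2 [0->2 ok]
  11: obs=y cand={4,5} pick 4 [2->4 ok]
  12: obs=y cand={4,5} pick 5 [4->5 ok]
  13: obs=y cand={4,5} pick 4 [5->4 ok]
  14: obs=y cand={4,5} pick 4 [4->4 ok]
  15: obs=y cand={4,5} pick 4 [4->4 ok]
  16: obs=y cand={4,5} pick 5 [4->5 ok]
  17: obs=z cand={1,2} pick 1 [5->1 ok]
  18: obs=z cand={1,2} pick 1 [1->1 ok]
  19: obs=x cand={0,3} pick 3 [1->3 ok]

0,2,4,5,3,4,4,5,0,0,2,4,5,4,4,4,5,1,1,3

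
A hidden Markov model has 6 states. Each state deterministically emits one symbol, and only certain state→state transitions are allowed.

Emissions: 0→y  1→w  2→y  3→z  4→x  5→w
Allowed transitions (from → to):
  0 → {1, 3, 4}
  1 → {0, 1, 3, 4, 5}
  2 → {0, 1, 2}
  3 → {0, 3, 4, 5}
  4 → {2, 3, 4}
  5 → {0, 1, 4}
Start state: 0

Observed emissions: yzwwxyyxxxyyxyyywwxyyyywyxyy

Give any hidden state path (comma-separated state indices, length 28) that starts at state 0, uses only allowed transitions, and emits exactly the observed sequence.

  t0 'y' -> {0,2}, take 0 (start)
  t1 'z' -> {3}, take 3 (0->3 ok)
  t2 'w' -> {1,5}, take 5 (3->5 ok)
  t3 'w' -> {1,5}, take 1 (5->1 ok)
  t4 'x' -> {4}, take 4 (1->4 ok)
  t5 'y' -> {0,2}, take 2 (4->2 ok)
  t6 'y' -> {0,2}, take 0 (2->0 ok)
  t7 'x' -> {4}, take 4 (0->4 ok)
  t8 'x' -> {4}, take 4 (4->4 ok)
  t9 'x' -> {4}, take 4 (4->4 ok)
  t10 'y' -> {0,2}, take 2 (4->2 ok)
  t11 'y' -> {0,2}, take 0 (2->0 ok)
  t12 'x' -> {4}, take 4 (0->4 ok)
  t13 'y' -> {0,2}, take 2 (4->2 ok)
  t14 'y' -> {0,2}, take 2 (2->2 ok)
  t15 'y' -> {0,2}, take 0 (2->0 ok)
  t16 'w' -> {1,5}, take 1 (0->1 ok)
  t17 'w' -> {1,5}, take 5 (1->5 ok)
  t18 'x' -> {4}, take 4 (5->4 ok)
  t19 'y' -> {0,2}, take 2 (4->2 ok)
  t20 'y' -> {0,2}, take 2 (2->2 ok)
  t21 'y' -> {0,2}, take 2 (2->2 ok)
  t22 'y' -> {0,2}, take 2 (2->2 ok)
  t23 'w' -> {1,5}, take 1 (2->1 ok)
  t24 'y' -> {0,2}, take 0 (1->0 ok)
  t25 'x' -> {4}, take 4 (0->4 ok)
  t26 'y' -> {0,2}, take 2 (4->2 ok)
  t27 'y' -> {0,2}, take 0 (2->0 ok)

0,3,5,1,4,2,0,4,4,4,2,0,4,2,2,0,1,5,4,2,2,2,2,1,0,4,2,0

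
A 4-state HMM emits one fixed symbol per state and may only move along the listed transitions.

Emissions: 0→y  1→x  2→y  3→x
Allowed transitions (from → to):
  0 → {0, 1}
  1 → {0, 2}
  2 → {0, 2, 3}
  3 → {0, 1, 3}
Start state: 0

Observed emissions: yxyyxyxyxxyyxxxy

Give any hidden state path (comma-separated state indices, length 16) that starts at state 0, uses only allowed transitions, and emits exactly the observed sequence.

  pos 0: y in {0,2}, choose 0; start
  pos 1: x in {1,3}, choose 1; 0->1 ok
  pos 2: y in {0,2}, choose 2; 1->2 ok
  pos 3: y in {0,2}, choose 2; 2->2 ok
  pos 4: x in {1,3}, choose 3; 2->3 ok
  pos 5: y in {0,2}, choose 0; 3->0 ok
  pos 6: x in {1,3}, choose 1; 0->1 ok
  pos 7: y in {0,2}, choose 2; 1->2 ok
  pos 8: x in {1,3}, choose 3; 2->3 ok
  pos 9: x in {1,3}, choose 1; 3->1 ok
  pos 10: y in {0,2}, choose 2; 1->2 ok
  pos 11: y in {0,2}, choose 2; 2->2 ok
  pos 12: x in {1,3}, choose 3; 2->3 ok
  pos 13: x in {1,3}, choose 3; 3->3 ok
  pos 14: x in {1,3}, choose 1; 3->1 ok
  pos 15: y in {0,2}, choose 2; 1->2 ok

0,1,2,2,3,0,1,2,3,1,2,2,3,3,1,2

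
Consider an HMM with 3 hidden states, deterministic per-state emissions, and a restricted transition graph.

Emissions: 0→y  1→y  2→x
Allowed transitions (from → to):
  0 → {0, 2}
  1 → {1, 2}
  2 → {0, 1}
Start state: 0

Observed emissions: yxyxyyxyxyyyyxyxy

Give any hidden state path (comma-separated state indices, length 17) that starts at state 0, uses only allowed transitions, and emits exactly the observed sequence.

  pos 0: y in {0,1}, choose 0; start
  pos 1: x in {2}, choose 2; 0->2 ok
  pos 2: y in {0,1}, choose 0; 2->0 ok
  pos 3: x in {2}, choose 2; 0->2 ok
  pos 4: y in {0,1}, choose 1; 2->1 ok
  pos 5: y in {0,1}, choose 1; 1->1 ok
  pos 6: x in {2}, choose 2; 1->2 ok
  pos 7: y in {0,1}, choose 1; 2->1 ok
  pos 8: x in {2}, choose 2; 1->2 ok
  pos 9: y in {0,1}, choose 0; 2->0 ok
  pos 10: y in {0,1}, choose 0; 0->0 ok
  pos 11: y in {0,1}, choose 0; 0->0 ok
  pos 12: y in {0,1}, choose 0; 0->0 ok
  pos 13: x in {2}, choose 2; 0->2 ok
  pos 14: y in {0,1}, choose 1; 2->1 ok
  pos 15: x in {2}, choose 2; 1->2 ok
  pos 16: y in {0,1}, choose 0; 2->0 ok

0,2,0,2,1,1,2,1,2,0,0,0,0,2,1,2,0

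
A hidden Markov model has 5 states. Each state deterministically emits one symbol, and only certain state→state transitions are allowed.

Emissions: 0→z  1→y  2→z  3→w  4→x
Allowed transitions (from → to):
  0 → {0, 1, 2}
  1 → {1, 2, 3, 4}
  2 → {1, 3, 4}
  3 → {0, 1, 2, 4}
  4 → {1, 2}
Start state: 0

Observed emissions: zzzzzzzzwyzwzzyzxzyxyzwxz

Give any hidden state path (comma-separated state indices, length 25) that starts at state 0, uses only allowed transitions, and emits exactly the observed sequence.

0,0,0,0,0,0,0,2,3,1,2,3,0,2,1,2,4,2,1,4,1,2,3,4,2

  [0] z  {0,2}  => 0  start
  [1] z  {0,2}  => 0  0->0 ok
  [2] z  {0,2}  => 0  0->0 ok
  [3] z  {0,2}  => 0  0->0 ok
  [4] z  {0,2}  => 0  0->0 ok
  [5] z  {0,2}  => 0  0->0 ok
  [6] z  {0,2}  => 0  0->0 ok
  [7] z  {0,2}  => 2  0->2 ok
  [8] w  {3}  => 3  2->3 ok
  [9] y  {1}  => 1  3->1 ok
  [10] z  {0,2}  => 2  1->2 ok
  [11] w  {3}  => 3  2->3 ok
  [12] z  {0,2}  => 0  3->0 ok
  [13] z  {0,2}  => 2  0->2 ok
  [14] y  {1}  => 1  2->1 ok
  [15] z  {0,2}  => 2  1->2 ok
  [16] x  {4}  => 4  2->4 ok
  [17] z  {0,2}  => 2  4->2 ok
  [18] y  {1}  => 1  2->1 ok
  [19] x  {4}  => 4  1->4 ok
  [20] y  {1}  => 1  4->1 ok
  [21] z  {0,2}  => 2  1->2 ok
  [22] w  {3}  => 3  2->3 ok
  [23] x  {4}  => 4  3->4 ok
  [24] z  {0,2}  => 2  4->2 ok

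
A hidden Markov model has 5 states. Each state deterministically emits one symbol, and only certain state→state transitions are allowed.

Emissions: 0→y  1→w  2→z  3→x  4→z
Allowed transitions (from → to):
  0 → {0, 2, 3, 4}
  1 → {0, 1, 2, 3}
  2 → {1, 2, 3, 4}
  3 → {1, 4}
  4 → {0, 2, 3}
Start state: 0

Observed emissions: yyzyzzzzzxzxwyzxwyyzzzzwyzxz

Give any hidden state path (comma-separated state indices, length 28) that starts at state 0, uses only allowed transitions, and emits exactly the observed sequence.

  pos 0: y in {0}, choose 0; start
  pos 1: y in {0}, choose 0; 0->0 ok
  pos 2: z in {2,4}, choose 4; 0->4 ok
  pos 3: y in {0}, choose 0; 4->0 ok
  pos 4: z in {2,4}, choose 4; 0->4 ok
  pos 5: z in {2,4}, choose 2; 4->2 ok
  pos 6: z in {2,4}, choose 2; 2->2 ok
  pos 7: z in {2,4}, choose 2; 2->2 ok
  pos 8: z in {2,4}, choose 4; 2->4 ok
  pos 9: x in {3}, choose 3; 4->3 ok
  pos 10: z in {2,4}, choose 4; 3->4 ok
  pos 11: x in {3}, choose 3; 4->3 ok
  pos 12: w in {1}, choose 1; 3->1 ok
  pos 13: y in {0}, choose 0; 1->0 ok
  pos 14: z in {2,4}, choose 4; 0->4 ok
  pos 15: x in {3}, choose 3; 4->3 ok
  pos 16: w in {1}, choose 1; 3->1 ok
  pos 17: y in {0}, choose 0; 1->0 ok
  pos 18: y in {0}, choose 0; 0->0 ok
  pos 19: z in {2,4}, choose 2; 0->2 ok
  pos 20: z in {2,4}, choose 2; 2->2 ok
  pos 21: z in {2,4}, choose 4; 2->4 ok
  pos 22: z in {2,4}, choose 2; 4->2 ok
  pos 23: w in {1}, choose 1; 2->1 ok
  pos 24: y in {0}, choose 0; 1->0 ok
  pos 25: z in {2,4}, choose 4; 0->4 ok
  pos 26: x in {3}, choose 3; 4->3 ok
  pos 27: z in {2,4}, choose 4; 3->4 ok

0,0,4,0,4,2,2,2,4,3,4,3,1,0,4,3,1,0,0,2,2,4,2,1,0,4,3,4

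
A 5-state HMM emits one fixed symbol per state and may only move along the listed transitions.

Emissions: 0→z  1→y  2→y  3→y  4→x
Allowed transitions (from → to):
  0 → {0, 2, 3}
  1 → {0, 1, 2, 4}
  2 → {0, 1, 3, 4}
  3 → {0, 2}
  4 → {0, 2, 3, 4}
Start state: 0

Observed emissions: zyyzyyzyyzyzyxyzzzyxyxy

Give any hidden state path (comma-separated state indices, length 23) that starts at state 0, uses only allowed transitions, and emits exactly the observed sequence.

0,2,1,0,2,1,0,2,1,0,3,0,2,4,2,0,0,0,2,4,2,4,3

  pos 0: z in {0}, choose 0; start
  pos 1: y in {1,2,3}, choose 2; 0->2 ok
  pos 2: y in {1,2,3}, choose 1; 2->1 ok
  pos 3: z in {0}, choose 0; 1->0 ok
  pos 4: y in {1,2,3}, choose 2; 0->2 ok
  pos 5: y in {1,2,3}, choose 1; 2->1 ok
  pos 6: z in {0}, choose 0; 1->0 ok
  pos 7: y in {1,2,3}, choose 2; 0->2 ok
  pos 8: y in {1,2,3}, choose 1; 2->1 ok
  pos 9: z in {0}, choose 0; 1->0 ok
  pos 10: y in {1,2,3}, choose 3; 0->3 ok
  pos 11: z in {0}, choose 0; 3->0 ok
  pos 12: y in {1,2,3}, choose 2; 0->2 ok
  pos 13: x in {4}, choose 4; 2->4 ok
  pos 14: y in {1,2,3}, choose 2; 4->2 ok
  pos 15: z in {0}, choose 0; 2->0 ok
  pos 16: z in {0}, choose 0; 0->0 ok
  pos 17: z in {0}, choose 0; 0->0 ok
  pos 18: y in {1,2,3}, choose 2; 0->2 ok
  pos 19: x in {4}, choose 4; 2->4 ok
  pos 20: y in {1,2,3}, choose 2; 4->2 ok
  pos 21: x in {4}, choose 4; 2->4 ok
  pos 22: y in {1,2,3}, choose 3; 4->3 ok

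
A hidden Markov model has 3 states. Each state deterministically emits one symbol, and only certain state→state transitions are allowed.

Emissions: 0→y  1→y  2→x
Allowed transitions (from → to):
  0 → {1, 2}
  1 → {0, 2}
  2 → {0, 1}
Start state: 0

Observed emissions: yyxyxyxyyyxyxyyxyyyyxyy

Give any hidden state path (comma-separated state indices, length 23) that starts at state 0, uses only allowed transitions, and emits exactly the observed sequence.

0,1,2,0,2,0,2,1,0,1,2,1,2,1,0,2,1,0,1,0,2,1,0

  [0] y  {0,1}  => 0  start
  [1] y  {0,1}  => 1  0->1 ok
  [2] x  {2}  => 2  1->2 ok
  [3] y  {0,1}  => 0  2->0 ok
  [4] x  {2}  => 2  0->2 ok
  [5] y  {0,1}  => 0  2->0 ok
  [6] x  {2}  => 2  0->2 ok
  [7] y  {0,1}  => 1  2->1 ok
  [8] y  {0,1}  => 0  1->0 ok
  [9] y  {0,1}  => 1  0->1 ok
  [10] x  {2}  => 2  1->2 ok
  [11] y  {0,1}  => 1  2->1 ok
  [12] x  {2}  => 2  1->2 ok
  [13] y  {0,1}  => 1  2->1 ok
  [14] y  {0,1}  => 0  1->0 ok
  [15] x  {2}  => 2  0->2 ok
  [16] y  {0,1}  => 1  2->1 ok
  [17] y  {0,1}  => 0  1->0 ok
  [18] y  {0,1}  => 1  0->1 ok
  [19] y  {0,1}  => 0  1->0 ok
  [20] x  {2}  => 2  0->2 ok
  [21] y  {0,1}  => 1  2->1 ok
  [22] y  {0,1}  => 0  1->0 ok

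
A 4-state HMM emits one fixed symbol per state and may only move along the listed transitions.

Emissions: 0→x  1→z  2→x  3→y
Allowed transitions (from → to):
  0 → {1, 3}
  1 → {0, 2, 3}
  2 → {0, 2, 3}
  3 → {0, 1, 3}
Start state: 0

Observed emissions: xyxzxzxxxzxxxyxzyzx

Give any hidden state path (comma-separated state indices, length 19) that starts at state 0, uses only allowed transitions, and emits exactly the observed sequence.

0,3,0,1,0,1,2,2,0,1,2,2,2,3,0,1,3,1,2

  pos 0: x in {0,2}, choose 0; start
  pos 1: y in {3}, choose 3; 0->3 ok
  pos 2: x in {0,2}, choose 0; 3->0 ok
  pos 3: z in {1}, choose 1; 0->1 ok
  pos 4: x in {0,2}, choose 0; 1->0 ok
  pos 5: z in {1}, choose 1; 0->1 ok
  pos 6: x in {0,2}, choose 2; 1->2 ok
  pos 7: x in {0,2}, choose 2; 2->2 ok
  pos 8: x in {0,2}, choose 0; 2->0 ok
  pos 9: z in {1}, choose 1; 0->1 ok
  pos 10: x in {0,2}, choose 2; 1->2 ok
  pos 11: x in {0,2}, choose 2; 2->2 ok
  pos 12: x in {0,2}, choose 2; 2->2 ok
  pos 13: y in {3}, choose 3; 2->3 ok
  pos 14: x in {0,2}, choose 0; 3->0 ok
  pos 15: z in {1}, choose 1; 0->1 ok
  pos 16: y in {3}, choose 3; 1->3 ok
  pos 17: z in {1}, choose 1; 3->1 ok
  pos 18: x in {0,2}, choose 2; 1->2 ok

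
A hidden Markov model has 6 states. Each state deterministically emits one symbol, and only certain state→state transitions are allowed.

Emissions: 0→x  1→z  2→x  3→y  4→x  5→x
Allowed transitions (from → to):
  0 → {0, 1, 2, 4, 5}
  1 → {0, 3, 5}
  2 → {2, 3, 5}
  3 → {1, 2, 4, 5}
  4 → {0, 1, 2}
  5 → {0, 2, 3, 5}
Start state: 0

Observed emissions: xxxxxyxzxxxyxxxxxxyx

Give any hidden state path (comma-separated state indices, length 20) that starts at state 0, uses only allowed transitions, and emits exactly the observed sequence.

0,4,2,2,5,3,4,1,5,5,5,3,2,2,2,5,2,5,3,5

  pos 0: x in {0,2,4,5}, choose 0; start
  pos 1: x in {0,2,4,5}, choose 4; 0->4 ok
  pos 2: x in {0,2,4,5}, choose 2; 4->2 ok
  pos 3: x in {0,2,4,5}, choose 2; 2->2 ok
  pos 4: x in {0,2,4,5}, choose 5; 2->5 ok
  pos 5: y in {3}, choose 3; 5->3 ok
  pos 6: x in {0,2,4,5}, choose 4; 3->4 ok
  pos 7: z in {1}, choose 1; 4->1 ok
  pos 8: x in {0,2,4,5}, choose 5; 1->5 ok
  pos 9: x in {0,2,4,5}, choose 5; 5->5 ok
  pos 10: x in {0,2,4,5}, choose 5; 5->5 ok
  pos 11: y in {3}, choose 3; 5->3 ok
  pos 12: x in {0,2,4,5}, choose 2; 3->2 ok
  pos 13: x in {0,2,4,5}, choose 2; 2->2 ok
  pos 14: x in {0,2,4,5}, choose 2; 2->2 ok
  pos 15: x in {0,2,4,5}, choose 5; 2->5 ok
  pos 16: x in {0,2,4,5}, choose 2; 5->2 ok
  pos 17: x in {0,2,4,5}, choose 5; 2->5 ok
  pos 18: y in {3}, choose 3; 5->3 ok
  pos 19: x in {0,2,4,5}, choose 5; 3->5 ok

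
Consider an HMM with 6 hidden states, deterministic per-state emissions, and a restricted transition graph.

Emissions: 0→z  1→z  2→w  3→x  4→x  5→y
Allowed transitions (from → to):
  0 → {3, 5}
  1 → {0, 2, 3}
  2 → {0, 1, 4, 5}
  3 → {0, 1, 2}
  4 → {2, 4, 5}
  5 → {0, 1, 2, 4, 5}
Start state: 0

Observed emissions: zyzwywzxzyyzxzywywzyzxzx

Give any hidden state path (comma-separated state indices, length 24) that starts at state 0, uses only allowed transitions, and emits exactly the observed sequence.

  t0 'z' -> {0,1}, take 0 (start)
  t1 'y' -> {5}, take 5 (0->5 ok)
  t2 'z' -> {0,1}, take 1 (5->1 ok)
  t3 'w' -> {2}, take 2 (1->2 ok)
  t4 'y' -> {5}, take 5 (2->5 ok)
  t5 'w' -> {2}, take 2 (5->2 ok)
  t6 'z' -> {0,1}, take 0 (2->0 ok)
  t7 'x' -> {3,4}, take 3 (0->3 ok)
  t8 'z' -> {0,1}, take 0 (3->0 ok)
  t9 'y' -> {5}, take 5 (0->5 ok)
  t10 'y' -> {5}, take 5 (5->5 ok)
  t11 'z' -> {0,1}, take 0 (5->0 ok)
  t12 'x' -> {3,4}, take 3 (0->3 ok)
  t13 'z' -> {0,1}, take 0 (3->0 ok)
  t14 'y' -> {5}, take 5 (0->5 ok)
  t15 'w' -> {2}, take 2 (5->2 ok)
  t16 'y' -> {5}, take 5 (2->5 ok)
  t17 'w' -> {2}, take 2 (5->2 ok)
  t18 'z' -> {0,1}, take 0 (2->0 ok)
  t19 'y' -> {5}, take 5 (0->5 ok)
  t20 'z' -> {0,1}, take 1 (5->1 ok)
  t21 'x' -> {3,4}, take 3 (1->3 ok)
  t22 'z' -> {0,1}, take 1 (3->1 ok)
  t23 'x' -> {3,4}, take 3 (1->3 ok)

0,5,1,2,5,2,0,3,0,5,5,0,3,0,5,2,5,2,0,5,1,3,1,3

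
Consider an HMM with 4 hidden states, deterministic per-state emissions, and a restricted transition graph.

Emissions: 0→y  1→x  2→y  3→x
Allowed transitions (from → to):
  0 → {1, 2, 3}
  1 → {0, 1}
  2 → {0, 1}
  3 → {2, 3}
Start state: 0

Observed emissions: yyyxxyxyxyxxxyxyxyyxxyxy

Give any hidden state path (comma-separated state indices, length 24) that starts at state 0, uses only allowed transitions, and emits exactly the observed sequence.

0,2,0,1,1,0,1,0,1,0,1,1,1,0,1,0,3,2,0,1,1,0,3,2

  t0 'y' -> {0,2}, take 0 (start)
  t1 'y' -> {0,2}, take 2 (0->2 ok)
  t2 'y' -> {0,2}, take 0 (2->0 ok)
  t3 'x' -> {1,3}, take 1 (0->1 ok)
  t4 'x' -> {1,3}, take 1 (1->1 ok)
  t5 'y' -> {0,2}, take 0 (1->0 ok)
  t6 'x' -> {1,3}, take 1 (0->1 ok)
  t7 'y' -> {0,2}, take 0 (1->0 ok)
  t8 'x' -> {1,3}, take 1 (0->1 ok)
  t9 'y' -> {0,2}, take 0 (1->0 ok)
  t10 'x' -> {1,3}, take 1 (0->1 ok)
  t11 'x' -> {1,3}, take 1 (1->1 ok)
  t12 'x' -> {1,3}, take 1 (1->1 ok)
  t13 'y' -> {0,2}, take 0 (1->0 ok)
  t14 'x' -> {1,3}, take 1 (0->1 ok)
  t15 'y' -> {0,2}, take 0 (1->0 ok)
  t16 'x' -> {1,3}, take 3 (0->3 ok)
  t17 'y' -> {0,2}, take 2 (3->2 ok)
  t18 'y' -> {0,2}, take 0 (2->0 ok)
  t19 'x' -> {1,3}, take 1 (0->1 ok)
  t20 'x' -> {1,3}, take 1 (1->1 ok)
  t21 'y' -> {0,2}, take 0 (1->0 ok)
  t22 'x' -> {1,3}, take 3 (0->3 ok)
  t23 'y' -> {0,2}, take 2 (3->2 ok)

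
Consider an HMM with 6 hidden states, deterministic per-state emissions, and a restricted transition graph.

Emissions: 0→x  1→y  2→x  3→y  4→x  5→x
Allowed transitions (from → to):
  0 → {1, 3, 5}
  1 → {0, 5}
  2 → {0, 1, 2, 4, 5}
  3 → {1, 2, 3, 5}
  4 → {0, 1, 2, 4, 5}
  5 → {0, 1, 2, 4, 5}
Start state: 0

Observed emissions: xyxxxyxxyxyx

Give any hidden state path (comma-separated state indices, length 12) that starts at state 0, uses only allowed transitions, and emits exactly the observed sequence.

0,1,5,4,5,1,5,4,1,0,3,5

  0: obs=x cand={0,2,4,5} pick 0 [start]
  1: obs=y cand={1,3} pick 1 [0->1 ok]
  2: obs=x cand={0,2,4,5} pick 5 [1->5 ok]
  3: obs=x cand={0,2,4,5} pick 4 [5->4 ok]
  4: obs=x cand={0,2,4,5} pick 5 [4->5 ok]
  5: obs=y cand={1,3} pick 1 [5->1 ok]
  6: obs=x cand={0,2,4,5} pick 5 [1->5 ok]
  7: obs=x cand={0,2,4,5} pick 4 [5->4 ok]
  8: obs=y cand={1,3} pick 1 [4->1 ok]
  9: obs=x cand={0,2,4,5} pick 0 [1->0 ok]
  10: obs=y cand={1,3} pick 3 [0->3 ok]
  11: obs=x cand={0,2,4,5} pick 5 [3->5 ok]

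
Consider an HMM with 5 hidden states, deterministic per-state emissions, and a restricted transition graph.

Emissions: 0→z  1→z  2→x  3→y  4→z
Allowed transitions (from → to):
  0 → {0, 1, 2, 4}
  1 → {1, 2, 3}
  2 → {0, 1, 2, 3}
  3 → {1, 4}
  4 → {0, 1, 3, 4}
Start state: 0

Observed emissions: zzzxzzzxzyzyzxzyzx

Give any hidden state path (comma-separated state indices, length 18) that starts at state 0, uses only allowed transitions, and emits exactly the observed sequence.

  pos 0: z in {0,1,4}, choose 0; start
  pos 1: z in {0,1,4}, choose 4; 0->4 ok
  pos 2: z in {0,1,4}, choose 1; 4->1 ok
  pos 3: x in {2}, choose 2; 1->2 ok
  pos 4: z in {0,1,4}, choose 1; 2->1 ok
  pos 5: z in {0,1,4}, choose 1; 1->1 ok
  pos 6: z in {0,1,4}, choose 1; 1->1 ok
  pos 7: x in {2}, choose 2; 1->2 ok
  pos 8: z in {0,1,4}, choose 1; 2->1 ok
  pos 9: y in {3}, choose 3; 1->3 ok
  pos 10: z in {0,1,4}, choose 4; 3->4 ok
  pos 11: y in {3}, choose 3; 4->3 ok
  pos 12: z in {0,1,4}, choose 1; 3->1 ok
  pos 13: x in {2}, choose 2; 1->2 ok
  pos 14: z in {0,1,4}, choose 1; 2->1 ok
  pos 15: y in {3}, choose 3; 1->3 ok
  pos 16: z in {0,1,4}, choose 1; 3->1 ok
  pos 17: x in {2}, choose 2; 1->2 ok

0,4,1,2,1,1,1,2,1,3,4,3,1,2,1,3,1,2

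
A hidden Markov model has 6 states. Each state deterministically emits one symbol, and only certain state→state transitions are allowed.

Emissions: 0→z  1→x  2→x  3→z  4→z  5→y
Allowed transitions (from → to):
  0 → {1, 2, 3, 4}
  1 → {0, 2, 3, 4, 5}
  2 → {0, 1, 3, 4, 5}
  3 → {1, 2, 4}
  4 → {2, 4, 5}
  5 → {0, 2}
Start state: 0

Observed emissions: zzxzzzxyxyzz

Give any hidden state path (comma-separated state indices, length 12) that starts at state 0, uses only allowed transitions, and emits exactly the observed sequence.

0,3,1,4,4,4,2,5,2,5,0,3

  [0] z  {0,3,4}  => 0  start
  [1] z  {0,3,4}  => 3  0->3 ok
  [2] x  {1,2}  => 1  3->1 ok
  [3] z  {0,3,4}  => 4  1->4 ok
  [4] z  {0,3,4}  => 4  4->4 ok
  [5] z  {0,3,4}  => 4  4->4 ok
  [6] x  {1,2}  => 2  4->2 ok
  [7] y  {5}  => 5  2->5 ok
  [8] x  {1,2}  => 2  5->2 ok
  [9] y  {5}  => 5  2->5 ok
  [10] z  {0,3,4}  => 0  5->0 ok
  [11] z  {0,3,4}  => 3  0->3 ok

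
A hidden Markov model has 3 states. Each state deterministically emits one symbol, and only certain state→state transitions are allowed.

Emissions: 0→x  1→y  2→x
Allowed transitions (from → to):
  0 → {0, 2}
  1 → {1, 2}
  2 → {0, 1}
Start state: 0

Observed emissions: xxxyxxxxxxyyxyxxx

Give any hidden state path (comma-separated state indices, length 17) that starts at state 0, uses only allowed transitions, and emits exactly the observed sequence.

  t0 'x' -> {0,2}, take 0 (start)
  t1 'x' -> {0,2}, take 0 (0->0 ok)
  t2 'x' -> {0,2}, take 2 (0->2 ok)
  t3 'y' -> {1}, take 1 (2->1 ok)
  t4 'x' -> {0,2}, take 2 (1->2 ok)
  t5 'x' -> {0,2}, take 0 (2->0 ok)
  t6 'x' -> {0,2}, take 0 (0->0 ok)
  t7 'x' -> {0,2}, take 0 (0->0 ok)
  t8 'x' -> {0,2}, take 0 (0->0 ok)
  t9 'x' -> {0,2}, take 2 (0->2 ok)
  t10 'y' -> {1}, take 1 (2->1 ok)
  t11 'y' -> {1}, take 1 (1->1 ok)
  t12 'x' -> {0,2}, take 2 (1->2 ok)
  t13 'y' -> {1}, take 1 (2->1 ok)
  t14 'x' -> {0,2}, take 2 (1->2 ok)
  t15 'x' -> {0,2}, take 0 (2->0 ok)
  t16 'x' -> {0,2}, take 0 (0->0 ok)

0,0,2,1,2,0,0,0,0,2,1,1,2,1,2,0,0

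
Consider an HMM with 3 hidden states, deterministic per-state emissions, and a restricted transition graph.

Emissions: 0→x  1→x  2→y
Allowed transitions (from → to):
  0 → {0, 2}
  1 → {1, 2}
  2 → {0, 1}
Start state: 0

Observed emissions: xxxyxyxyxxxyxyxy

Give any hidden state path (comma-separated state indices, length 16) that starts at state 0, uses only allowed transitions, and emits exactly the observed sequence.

0,0,0,2,1,2,0,2,1,1,1,2,0,2,0,2

  0: obs=x cand={0,1} pick 0 [start]
  1: obs=x cand={0,1} pick 0 [0->0 ok]
  2: obs=x cand={0,1} pick 0 [0->0 ok]
  3: obs=y cand={2} pick 2 [0->2 ok]
  4: obs=x cand={0,1} pick 1 [2->1 ok]
  5: obs=y cand={2} pick 2 [1->2 ok]
  6: obs=x cand={0,1} pick 0 [2->0 ok]
  7: obs=y cand={2} pick 2 [0->2 ok]
  8: obs=x cand={0,1} pick 1 [2->1 ok]
  9: obs=x cand={0,1} pick 1 [1->1 ok]
  10: obs=x cand={0,1} pick 1 [1->1 ok]
  11: obs=y cand={2} pick 2 [1->2 ok]
  12: obs=x cand={0,1} pick 0 [2->0 ok]
  13: obs=y cand={2} pick 2 [0->2 ok]
  14: obs=x cand={0,1} pick 0 [2->0 ok]
  15: obs=y cand={2} pick 2 [0->2 ok]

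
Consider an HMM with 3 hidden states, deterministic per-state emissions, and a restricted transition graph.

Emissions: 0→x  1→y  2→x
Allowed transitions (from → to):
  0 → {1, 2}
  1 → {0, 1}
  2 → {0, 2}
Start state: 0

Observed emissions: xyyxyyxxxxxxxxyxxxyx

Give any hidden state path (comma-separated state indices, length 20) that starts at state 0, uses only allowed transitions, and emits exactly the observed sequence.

  [0] x  {0,2}  => 0  start
  [1] y  {1}  => 1  0->1 ok
  [2] y  {1}  => 1  1->1 ok
  [3] x  {0,2}  => 0  1->0 ok
  [4] y  {1}  => 1  0->1 ok
  [5] y  {1}  => 1  1->1 ok
  [6] x  {0,2}  => 0  1->0 ok
  [7] x  {0,2}  => 2  0->2 ok
  [8] x  {0,2}  => 2  2->2 ok
  [9] x  {0,2}  => 0  2->0 ok
  [10] x  {0,2}  => 2  0->2 ok
  [11] x  {0,2}  => 2  2->2 ok
  [12] x  {0,2}  => 2  2->2 ok
  [13] x  {0,2}  => 0  2->0 ok
  [14] y  {1}  => 1  0->1 ok
  [15] x  {0,2}  => 0  1->0 ok
  [16] x  {0,2}  => 2  0->2 ok
  [17] x  {0,2}  => 0  2->0 ok
  [18] y  {1}  => 1  0->1 ok
  [19] x  {0,2}  => 0  1->0 ok

0,1,1,0,1,1,0,2,2,0,2,2,2,0,1,0,2,0,1,0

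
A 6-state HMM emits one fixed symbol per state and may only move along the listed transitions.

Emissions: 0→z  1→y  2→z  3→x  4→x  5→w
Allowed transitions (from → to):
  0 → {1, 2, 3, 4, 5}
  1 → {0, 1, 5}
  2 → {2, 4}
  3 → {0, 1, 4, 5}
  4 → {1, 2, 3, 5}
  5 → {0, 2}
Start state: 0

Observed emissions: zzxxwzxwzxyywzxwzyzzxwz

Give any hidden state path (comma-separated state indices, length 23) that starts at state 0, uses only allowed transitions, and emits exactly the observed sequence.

0,2,4,3,5,2,4,5,0,3,1,1,5,0,4,5,0,1,0,2,4,5,0

  pos 0: z in {0,2}, choose 0; start
  pos 1: z in {0,2}, choose 2; 0->2 ok
  pos 2: x in {3,4}, choose 4; 2->4 ok
  pos 3: x in {3,4}, choose 3; 4->3 ok
  pos 4: w in {5}, choose 5; 3->5 ok
  pos 5: z in {0,2}, choose 2; 5->2 ok
  pos 6: x in {3,4}, choose 4; 2->4 ok
  pos 7: w in {5}, choose 5; 4->5 ok
  pos 8: z in {0,2}, choose 0; 5->0 ok
  pos 9: x in {3,4}, choose 3; 0->3 ok
  pos 10: y in {1}, choose 1; 3->1 ok
  pos 11: y in {1}, choose 1; 1->1 ok
  pos 12: w in {5}, choose 5; 1->5 ok
  pos 13: z in {0,2}, choose 0; 5->0 ok
  pos 14: x in {3,4}, choose 4; 0->4 ok
  pos 15: w in {5}, choose 5; 4->5 ok
  pos 16: z in {0,2}, choose 0; 5->0 ok
  pos 17: y in {1}, choose 1; 0->1 ok
  pos 18: z in {0,2}, choose 0; 1->0 ok
  pos 19: z in {0,2}, choose 2; 0->2 ok
  pos 20: x in {3,4}, choose 4; 2->4 ok
  pos 21: w in {5}, choose 5; 4->5 ok
  pos 22: z in {0,2}, choose 0; 5->0 ok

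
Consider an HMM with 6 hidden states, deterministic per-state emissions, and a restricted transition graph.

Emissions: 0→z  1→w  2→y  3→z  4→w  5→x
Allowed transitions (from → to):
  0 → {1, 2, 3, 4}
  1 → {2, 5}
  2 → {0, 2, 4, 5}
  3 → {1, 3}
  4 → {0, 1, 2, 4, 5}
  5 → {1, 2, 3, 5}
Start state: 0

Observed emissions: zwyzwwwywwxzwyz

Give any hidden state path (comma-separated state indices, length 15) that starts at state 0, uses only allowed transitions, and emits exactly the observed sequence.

0,4,2,0,4,4,1,2,4,4,5,3,1,2,0

  0: obs=z cand={0,3} pick 0 [start]
  1: obs=w cand={1,4} pick 4 [0->4 ok]
  2: obs=y cand={2} pick 2 [4->2 ok]
  3: obs=z cand={0,3} pick 0 [2->0 ok]
  4: obs=w cand={1,4} pick 4 [0->4 ok]
  5: obs=w cand={1,4} pick 4 [4->4 ok]
  6: obs=w cand={1,4} pick 1 [4->1 ok]
  7: obs=y cand={2} pick 2 [1->2 ok]
  8: obs=w cand={1,4} pick 4 [2->4 ok]
  9: obs=w cand={1,4} pick 4 [4->4 ok]
  10: obs=x cand={5} pick 5 [4->5 ok]
  11: obs=z cand={0,3} pick 3 [5->3 ok]
  12: obs=w cand={1,4} pick 1 [3->1 ok]
  13: obs=y cand={2} pick 2 [1->2 ok]
  14: obs=z cand={0,3} pick 0 [2->0 ok]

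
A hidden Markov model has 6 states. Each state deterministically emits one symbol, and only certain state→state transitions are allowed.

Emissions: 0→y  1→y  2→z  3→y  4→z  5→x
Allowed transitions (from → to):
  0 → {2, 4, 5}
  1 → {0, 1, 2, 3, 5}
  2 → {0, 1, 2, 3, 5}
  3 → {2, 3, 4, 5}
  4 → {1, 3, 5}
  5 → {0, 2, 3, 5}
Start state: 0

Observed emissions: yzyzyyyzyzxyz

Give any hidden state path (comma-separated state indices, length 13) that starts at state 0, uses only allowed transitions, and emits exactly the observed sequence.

  [0] y  {0,1,3}  => 0  start
  [1] z  {2,4}  => 4  0->4 ok
  [2] y  {0,1,3}  => 1  4->1 ok
  [3] z  {2,4}  => 2  1->2 ok
  [4] y  {0,1,3}  => 1  2->1 ok
  [5] y  {0,1,3}  => 3  1->3 ok
  [6] y  {0,1,3}  => 3  3->3 ok
  [7] z  {2,4}  => 2  3->2 ok
  [8] y  {0,1,3}  => 3  2->3 ok
  [9] z  {2,4}  => 2  3->2 ok
  [10] x  {5}  => 5  2->5 ok
  [11] y  {0,1,3}  => 0  5->0 ok
  [12] z  {2,4}  => 4  0->4 ok

0,4,1,2,1,3,3,2,3,2,5,0,4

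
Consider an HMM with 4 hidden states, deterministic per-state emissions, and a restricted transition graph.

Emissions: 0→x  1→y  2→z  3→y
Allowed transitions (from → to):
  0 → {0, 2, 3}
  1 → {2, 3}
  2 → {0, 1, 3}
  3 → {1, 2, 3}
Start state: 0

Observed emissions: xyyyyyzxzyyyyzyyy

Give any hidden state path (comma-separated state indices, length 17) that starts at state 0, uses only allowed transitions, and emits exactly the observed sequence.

  [0] x  {0}  => 0  start
  [1] y  {1,3}  => 3  0->3 ok
  [2] y  {1,3}  => 1  3->1 ok
  [3] y  {1,3}  => 3  1->3 ok
  [4] y  {1,3}  => 3  3->3 ok
  [5] y  {1,3}  => 1  3->1 ok
  [6] z  {2}  => 2  1->2 ok
  [7] x  {0}  => 0  2->0 ok
  [8] z  {2}  => 2  0->2 ok
  [9] y  {1,3}  => 1  2->1 ok
  [10] y  {1,3}  => 3  1->3 ok
  [11] y  {1,3}  => 1  3->1 ok
  [12] y  {1,3}  => 3  1->3 ok
  [13] z  {2}  => 2  3->2 ok
  [14] y  {1,3}  => 1  2->1 ok
  [15] y  {1,3}  => 3  1->3 ok
  [16] y  {1,3}  => 3  3->3 ok

0,3,1,3,3,1,2,0,2,1,3,1,3,2,1,3,3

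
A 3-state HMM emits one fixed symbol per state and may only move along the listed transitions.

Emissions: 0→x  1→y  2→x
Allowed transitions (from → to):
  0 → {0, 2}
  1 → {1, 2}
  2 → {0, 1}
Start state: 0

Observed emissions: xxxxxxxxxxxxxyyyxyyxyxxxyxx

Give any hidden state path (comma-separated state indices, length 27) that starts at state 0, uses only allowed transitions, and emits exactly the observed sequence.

0,0,0,0,2,0,2,0,0,0,2,0,2,1,1,1,2,1,1,2,1,2,0,2,1,2,0

  t0 'x' -> {0,2}, take 0 (start)
  t1 'x' -> {0,2}, take 0 (0->0 ok)
  t2 'x' -> {0,2}, take 0 (0->0 ok)
  t3 'x' -> {0,2}, take 0 (0->0 ok)
  t4 'x' -> {0,2}, take 2 (0->2 ok)
  t5 'x' -> {0,2}, take 0 (2->0 ok)
  t6 'x' -> {0,2}, take 2 (0->2 ok)
  t7 'x' -> {0,2}, take 0 (2->0 ok)
  t8 'x' -> {0,2}, take 0 (0->0 ok)
  t9 'x' -> {0,2}, take 0 (0->0 ok)
  t10 'x' -> {0,2}, take 2 (0->2 ok)
  t11 'x' -> {0,2}, take 0 (2->0 ok)
  t12 'x' -> {0,2}, take 2 (0->2 ok)
  t13 'y' -> {1}, take 1 (2->1 ok)
  t14 'y' -> {1}, take 1 (1->1 ok)
  t15 'y' -> {1}, take 1 (1->1 ok)
  t16 'x' -> {0,2}, take 2 (1->2 ok)
  t17 'y' -> {1}, take 1 (2->1 ok)
  t18 'y' -> {1}, take 1 (1->1 ok)
  t19 'x' -> {0,2}, take 2 (1->2 ok)
  t20 'y' -> {1}, take 1 (2->1 ok)
  t21 'x' -> {0,2}, take 2 (1->2 ok)
  t22 'x' -> {0,2}, take 0 (2->0 ok)
  t23 'x' -> {0,2}, take 2 (0->2 ok)
  t24 'y' -> {1}, take 1 (2->1 ok)
  t25 'x' -> {0,2}, take 2 (1->2 ok)
  t26 'x' -> {0,2}, take 0 (2->0 ok)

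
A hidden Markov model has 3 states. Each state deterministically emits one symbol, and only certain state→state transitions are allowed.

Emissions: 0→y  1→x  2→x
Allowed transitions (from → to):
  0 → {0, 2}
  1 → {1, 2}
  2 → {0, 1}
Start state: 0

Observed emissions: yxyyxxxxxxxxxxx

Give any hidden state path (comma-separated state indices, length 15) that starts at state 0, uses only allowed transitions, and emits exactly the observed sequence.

0,2,0,0,2,1,2,1,2,1,2,1,1,2,1

  pos 0: y in {0}, choose 0; start
  pos 1: x in {1,2}, choose 2; 0->2 ok
  pos 2: y in {0}, choose 0; 2->0 ok
  pos 3: y in {0}, choose 0; 0->0 ok
  pos 4: x in {1,2}, choose 2; 0->2 ok
  pos 5: x in {1,2}, choose 1; 2->1 ok
  pos 6: x in {1,2}, choose 2; 1->2 ok
  pos 7: x in {1,2}, choose 1; 2->1 ok
  pos 8: x in {1,2}, choose 2; 1->2 ok
  pos 9: x in {1,2}, choose 1; 2->1 ok
  pos 10: x in {1,2}, choose 2; 1->2 ok
  pos 11: x in {1,2}, choose 1; 2->1 ok
  pos 12: x in {1,2}, choose 1; 1->1 ok
  pos 13: x in {1,2}, choose 2; 1->2 ok
  pos 14: x in {1,2}, choose 1; 2->1 ok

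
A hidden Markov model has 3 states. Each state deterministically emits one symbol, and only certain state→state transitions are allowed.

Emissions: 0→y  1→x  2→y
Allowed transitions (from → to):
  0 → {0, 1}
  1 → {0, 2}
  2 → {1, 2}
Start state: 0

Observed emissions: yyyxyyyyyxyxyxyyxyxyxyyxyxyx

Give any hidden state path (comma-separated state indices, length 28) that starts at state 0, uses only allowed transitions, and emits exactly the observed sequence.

  t0 'y' -> {0,2}, take 0 (start)
  t1 'y' -> {0,2}, take 0 (0->0 ok)
  t2 'y' -> {0,2}, take 0 (0->0 ok)
  t3 'x' -> {1}, take 1 (0->1 ok)
  t4 'y' -> {0,2}, take 0 (1->0 ok)
  t5 'y' -> {0,2}, take 0 (0->0 ok)
  t6 'y' -> {0,2}, take 0 (0->0 ok)
  t7 'y' -> {0,2}, take 0 (0->0 ok)
  t8 'y' -> {0,2}, take 0 (0->0 ok)
  t9 'x' -> {1}, take 1 (0->1 ok)
  t10 'y' -> {0,2}, take 2 (1->2 ok)
  t11 'x' -> {1}, take 1 (2->1 ok)
  t12 'y' -> {0,2}, take 2 (1->2 ok)
  t13 'x' -> {1}, take 1 (2->1 ok)
  t14 'y' -> {0,2}, take 0 (1->0 ok)
  t15 'y' -> {0,2}, take 0 (0->0 ok)
  t16 'x' -> {1}, take 1 (0->1 ok)
  t17 'y' -> {0,2}, take 2 (1->2 ok)
  t18 'x' -> {1}, take 1 (2->1 ok)
  t19 'y' -> {0,2}, take 2 (1->2 ok)
  t20 'x' -> {1}, take 1 (2->1 ok)
  t21 'y' -> {0,2}, take 0 (1->0 ok)
  t22 'y' -> {0,2}, take 0 (0->0 ok)
  t23 'x' -> {1}, take 1 (0->1 ok)
  t24 'y' -> {0,2}, take 2 (1->2 ok)
  t25 'x' -> {1}, take 1 (2->1 ok)
  t26 'y' -> {0,2}, take 0 (1->0 ok)
  t27 'x' -> {1}, take 1 (0->1 ok)

0,0,0,1,0,0,0,0,0,1,2,1,2,1,0,0,1,2,1,2,1,0,0,1,2,1,0,1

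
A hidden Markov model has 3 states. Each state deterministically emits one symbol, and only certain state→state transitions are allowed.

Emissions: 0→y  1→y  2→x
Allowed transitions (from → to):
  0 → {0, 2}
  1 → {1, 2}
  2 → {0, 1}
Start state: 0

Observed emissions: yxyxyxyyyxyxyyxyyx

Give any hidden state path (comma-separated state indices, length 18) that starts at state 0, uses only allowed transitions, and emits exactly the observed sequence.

  0: obs=y cand={0,1} pick 0 [start]
  1: obs=x cand={2} pick 2 [0->2 ok]
  2: obs=y cand={0,1} pick 1 [2->1 ok]
  3: obs=x cand={2} pick 2 [1->2 ok]
  4: obs=y cand={0,1} pick 1 [2->1 ok]
  5: obs=x cand={2} pick 2 [1->2 ok]
  6: obs=y cand={0,1} pick 0 [2->0 ok]
  7: obs=y cand={0,1} pick 0 [0->0 ok]
  8: obs=y cand={0,1} pick 0 [0->0 ok]
  9: obs=x cand={2} pick 2 [0->2 ok]
  10: obs=y cand={0,1} pick 0 [2->0 ok]
  11: obs=x cand={2} pick 2 [0->2 ok]
  12: obs=y cand={0,1} pick 1 [2->1 ok]
  13: obs=y cand={0,1} pick 1 [1->1 ok]
  14: obs=x cand={2} pick 2 [1->2 ok]
  15: obs=y cand={0,1} pick 0 [2->0 ok]
  16: obs=y cand={0,1} pick 0 [0->0 ok]
  17: obs=x cand={2} pick 2 [0->2 ok]

0,2,1,2,1,2,0,0,0,2,0,2,1,1,2,0,0,2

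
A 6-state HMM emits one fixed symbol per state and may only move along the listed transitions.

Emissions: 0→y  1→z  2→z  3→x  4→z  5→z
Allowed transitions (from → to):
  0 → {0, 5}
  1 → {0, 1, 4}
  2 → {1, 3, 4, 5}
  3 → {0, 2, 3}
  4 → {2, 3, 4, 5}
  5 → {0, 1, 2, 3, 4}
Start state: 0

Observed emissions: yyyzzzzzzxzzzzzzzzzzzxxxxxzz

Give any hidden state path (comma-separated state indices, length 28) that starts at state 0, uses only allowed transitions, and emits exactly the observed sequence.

  pos 0: y in {0}, choose 0; start
  pos 1: y in {0}, choose 0; 0->0 ok
  pos 2: y in {0}, choose 0; 0->0 ok
  pos 3: z in {1,2,4,5}, choose 5; 0->5 ok
  pos 4: z in {1,2,4,5}, choose 4; 5->4 ok
  pos 5: z in {1,2,4,5}, choose 4; 4->4 ok
  pos 6: z in {1,2,4,5}, choose 4; 4->4 ok
  pos 7: z in {1,2,4,5}, choose 4; 4->4 ok
  pos 8: z in {1,2,4,5}, choose 4; 4->4 ok
  pos 9: x in {3}, choose 3; 4->3 ok
  pos 10: z in {1,2,4,5}, choose 2; 3->2 ok
  pos 11: z in {1,2,4,5}, choose 1; 2->1 ok
  pos 12: z in {1,2,4,5}, choose 4; 1->4 ok
  pos 13: z in {1,2,4,5}, choose 5; 4->5 ok
  pos 14: z in {1,2,4,5}, choose 1; 5->1 ok
  pos 15: z in {1,2,4,5}, choose 4; 1->4 ok
  pos 16: z in {1,2,4,5}, choose 2; 4->2 ok
  pos 17: z in {1,2,4,5}, choose 5; 2->5 ok
  pos 18: z in {1,2,4,5}, choose 2; 5->2 ok
  pos 19: z in {1,2,4,5}, choose 1; 2->1 ok
  pos 20: z in {1,2,4,5}, choose 4; 1->4 ok
  pos 21: x in {3}, choose 3; 4->3 ok
  pos 22: x in {3}, choose 3; 3->3 ok
  pos 23: x in {3}, choose 3; 3->3 ok
  pos 24: x in {3}, choose 3; 3->3 ok
  pos 25: x in {3}, choose 3; 3->3 ok
  pos 26: z in {1,2,4,5}, choose 2; 3->2 ok
  pos 27: z in {1,2,4,5}, choose 5; 2->5 ok

0,0,0,5,4,4,4,4,4,3,2,1,4,5,1,4,2,5,2,1,4,3,3,3,3,3,2,5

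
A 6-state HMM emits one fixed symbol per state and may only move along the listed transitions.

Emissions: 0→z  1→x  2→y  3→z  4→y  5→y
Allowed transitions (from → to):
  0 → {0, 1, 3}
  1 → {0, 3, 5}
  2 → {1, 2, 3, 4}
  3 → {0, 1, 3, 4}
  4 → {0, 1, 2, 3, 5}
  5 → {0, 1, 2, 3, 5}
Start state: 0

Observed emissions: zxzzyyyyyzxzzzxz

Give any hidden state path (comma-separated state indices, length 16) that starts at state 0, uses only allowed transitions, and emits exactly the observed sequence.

0,1,3,3,4,2,2,4,2,3,1,0,3,3,1,0

  pos 0: z in {0,3}, choose 0; start
  pos 1: x in {1}, choose 1; 0->1 ok
  pos 2: z in {0,3}, choose 3; 1->3 ok
  pos 3: z in {0,3}, choose 3; 3->3 ok
  pos 4: y in {2,4,5}, choose 4; 3->4 ok
  pos 5: y in {2,4,5}, choose 2; 4->2 ok
  pos 6: y in {2,4,5}, choose 2; 2->2 ok
  pos 7: y in {2,4,5}, choose 4; 2->4 ok
  pos 8: y in {2,4,5}, choose 2; 4->2 ok
  pos 9: z in {0,3}, choose 3; 2->3 ok
  pos 10: x in {1}, choose 1; 3->1 ok
  pos 11: z in {0,3}, choose 0; 1->0 ok
  pos 12: z in {0,3}, choose 3; 0->3 ok
  pos 13: z in {0,3}, choose 3; 3->3 ok
  pos 14: x in {1}, choose 1; 3->1 ok
  pos 15: z in {0,3}, choose 0; 1->0 ok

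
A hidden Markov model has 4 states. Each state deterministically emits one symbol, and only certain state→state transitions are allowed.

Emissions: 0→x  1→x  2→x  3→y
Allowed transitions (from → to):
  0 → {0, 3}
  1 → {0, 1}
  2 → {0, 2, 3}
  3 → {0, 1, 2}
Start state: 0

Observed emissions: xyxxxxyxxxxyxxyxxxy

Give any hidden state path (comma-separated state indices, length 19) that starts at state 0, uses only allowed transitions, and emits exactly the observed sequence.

0,3,2,0,0,0,3,1,1,1,0,3,2,0,3,1,0,0,3

  [0] x  {0,1,2}  => 0  start
  [1] y  {3}  => 3  0->3 ok
  [2] x  {0,1,2}  => 2  3->2 ok
  [3] x  {0,1,2}  => 0  2->0 ok
  [4] x  {0,1,2}  => 0  0->0 ok
  [5] x  {0,1,2}  => 0  0->0 ok
  [6] y  {3}  => 3  0->3 ok
  [7] x  {0,1,2}  => 1  3->1 ok
  [8] x  {0,1,2}  => 1  1->1 ok
  [9] x  {0,1,2}  => 1  1->1 ok
  [10] x  {0,1,2}  => 0  1->0 ok
  [11] y  {3}  => 3  0->3 ok
  [12] x  {0,1,2}  => 2  3->2 ok
  [13] x  {0,1,2}  => 0  2->0 ok
  [14] y  {3}  => 3  0->3 ok
  [15] x  {0,1,2}  => 1  3->1 ok
  [16] x  {0,1,2}  => 0  1->0 ok
  [17] x  {0,1,2}  => 0  0->0 ok
  [18] y  {3}  => 3  0->3 ok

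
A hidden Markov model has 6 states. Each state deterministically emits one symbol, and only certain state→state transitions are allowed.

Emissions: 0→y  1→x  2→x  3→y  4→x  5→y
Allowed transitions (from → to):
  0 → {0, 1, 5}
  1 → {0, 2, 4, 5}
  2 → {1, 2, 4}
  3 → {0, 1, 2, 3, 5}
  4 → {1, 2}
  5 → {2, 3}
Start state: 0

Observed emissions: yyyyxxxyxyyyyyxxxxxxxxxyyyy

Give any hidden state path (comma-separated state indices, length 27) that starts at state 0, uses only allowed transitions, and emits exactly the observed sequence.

  t0 'y' -> {0,3,5}, take 0 (start)
  t1 'y' -> {0,3,5}, take 5 (0->5 ok)
  t2 'y' -> {0,3,5}, take 3 (5->3 ok)
  t3 'y' -> {0,3,5}, take 3 (3->3 ok)
  t4 'x' -> {1,2,4}, take 2 (3->2 ok)
  t5 'x' -> {1,2,4}, take 4 (2->4 ok)
  t6 'x' -> {1,2,4}, take 1 (4->1 ok)
  t7 'y' -> {0,3,5}, take 0 (1->0 ok)
  t8 'x' -> {1,2,4}, take 1 (0->1 ok)
  t9 'y' -> {0,3,5}, take 5 (1->5 ok)
  t10 'y' -> {0,3,5}, take 3 (5->3 ok)
  t11 'y' -> {0,3,5}, take 0 (3->0 ok)
  t12 'y' -> {0,3,5}, take 0 (0->0 ok)
  t13 'y' -> {0,3,5}, take 5 (0->5 ok)
  t14 'x' -> {1,2,4}, take 2 (5->2 ok)
  t15 'x' -> {1,2,4}, take 1 (2->1 ok)
  t16 'x' -> {1,2,4}, take 4 (1->4 ok)
  t17 'x' -> {1,2,4}, take 2 (4->2 ok)
  t18 'x' -> {1,2,4}, take 1 (2->1 ok)
  t19 'x' -> {1,2,4}, take 2 (1->2 ok)
  t20 'x' -> {1,2,4}, take 2 (2->2 ok)
  t21 'x' -> {1,2,4}, take 4 (2->4 ok)
  t22 'x' -> {1,2,4}, take 1 (4->1 ok)
  t23 'y' -> {0,3,5}, take 5 (1->5 ok)
  t24 'y' -> {0,3,5}, take 3 (5->3 ok)
  t25 'y' -> {0,3,5}, take 0 (3->0 ok)
  t26 'y' -> {0,3,5}, take 5 (0->5 ok)

0,5,3,3,2,4,1,0,1,5,3,0,0,5,2,1,4,2,1,2,2,4,1,5,3,0,5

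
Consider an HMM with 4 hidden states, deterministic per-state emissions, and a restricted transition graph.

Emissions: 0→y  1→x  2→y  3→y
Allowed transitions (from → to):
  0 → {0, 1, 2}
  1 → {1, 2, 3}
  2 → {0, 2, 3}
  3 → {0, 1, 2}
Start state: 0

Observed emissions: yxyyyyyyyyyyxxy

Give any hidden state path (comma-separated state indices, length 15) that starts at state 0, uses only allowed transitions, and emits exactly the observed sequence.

  pos 0: y in {0,2,3}, choose 0; start
  pos 1: x in {1}, choose 1; 0->1 ok
  pos 2: y in {0,2,3}, choose 2; 1->2 ok
  pos 3: y in {0,2,3}, choose 0; 2->0 ok
  pos 4: y in {0,2,3}, choose 2; 0->2 ok
  pos 5: y in {0,2,3}, choose 3; 2->3 ok
  pos 6: y in {0,2,3}, choose 2; 3->2 ok
  pos 7: y in {0,2,3}, choose 0; 2->0 ok
  pos 8: y in {0,2,3}, choose 0; 0->0 ok
  pos 9: y in {0,2,3}, choose 2; 0->2 ok
  pos 10: y in {0,2,3}, choose 2; 2->2 ok
  pos 11: y in {0,2,3}, choose 3; 2->3 ok
  pos 12: x in {1}, choose 1; 3->1 ok
  pos 13: x in {1}, choose 1; 1->1 ok
  pos 14: y in {0,2,3}, choose 2; 1->2 ok

0,1,2,0,2,3,2,0,0,2,2,3,1,1,2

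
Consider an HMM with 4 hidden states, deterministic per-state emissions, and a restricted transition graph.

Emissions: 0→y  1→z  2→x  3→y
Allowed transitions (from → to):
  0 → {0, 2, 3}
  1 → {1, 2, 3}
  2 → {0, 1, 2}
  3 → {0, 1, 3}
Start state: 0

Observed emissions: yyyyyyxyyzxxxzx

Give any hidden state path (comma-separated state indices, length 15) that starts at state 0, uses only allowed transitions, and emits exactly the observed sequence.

  [0] y  {0,3}  => 0  start
  [1] y  {0,3}  => 3  0->3 ok
  [2] y  {0,3}  => 0  3->0 ok
  [3] y  {0,3}  => 3  0->3 ok
  [4] y  {0,3}  => 0  3->0 ok
  [5] y  {0,3}  => 0  0->0 ok
  [6] x  {2}  => 2  0->2 ok
  [7] y  {0,3}  => 0  2->0 ok
  [8] y  {0,3}  => 3  0->3 ok
  [9] z  {1}  => 1  3->1 ok
  [10] x  {2}  => 2  1->2 ok
  [11] x  {2}  => 2  2->2 ok
  [12] x  {2}  => 2  2->2 ok
  [13] z  {1}  => 1  2->1 ok
  [14] x  {2}  => 2  1->2 ok

0,3,0,3,0,0,2,0,3,1,2,2,2,1,2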